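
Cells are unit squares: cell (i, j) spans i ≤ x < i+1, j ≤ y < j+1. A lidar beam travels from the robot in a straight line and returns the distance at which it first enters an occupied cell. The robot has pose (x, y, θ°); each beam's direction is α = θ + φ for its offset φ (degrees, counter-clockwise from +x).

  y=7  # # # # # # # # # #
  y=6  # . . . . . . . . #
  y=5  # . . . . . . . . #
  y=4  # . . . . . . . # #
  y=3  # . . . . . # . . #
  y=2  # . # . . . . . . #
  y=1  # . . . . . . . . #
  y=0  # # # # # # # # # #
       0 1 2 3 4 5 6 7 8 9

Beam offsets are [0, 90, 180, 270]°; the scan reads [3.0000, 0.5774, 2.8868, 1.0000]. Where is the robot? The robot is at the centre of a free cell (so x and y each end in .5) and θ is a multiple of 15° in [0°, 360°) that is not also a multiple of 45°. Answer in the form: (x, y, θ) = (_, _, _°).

Candidates: 45 free-cell centres × 16 headings = 720 poses. Raycast each; keep the one whose scan matches to 4 dp.
  (7.5, 5.5, 255°): beam 1 = 1.9319 ≠ 3.0000 ✗
  (7.5, 3.5, 210°): beam 1 = 0.5774 ≠ 3.0000 ✗
  (5.5, 6.5, 345°): beam 1 = 3.6235 ≠ 3.0000 ✗
  (5.5, 5.5, 15°): beam 1 = 3.6235 ≠ 3.0000 ✗
  …
  (7.5, 4.5, 300°): r_1=3.0000, r_2=0.5774, r_3=2.8868, r_4=1.0000 — all match ✓
No second candidate reproduces the full scan.

(x, y, θ) = (7.5, 4.5, 300°)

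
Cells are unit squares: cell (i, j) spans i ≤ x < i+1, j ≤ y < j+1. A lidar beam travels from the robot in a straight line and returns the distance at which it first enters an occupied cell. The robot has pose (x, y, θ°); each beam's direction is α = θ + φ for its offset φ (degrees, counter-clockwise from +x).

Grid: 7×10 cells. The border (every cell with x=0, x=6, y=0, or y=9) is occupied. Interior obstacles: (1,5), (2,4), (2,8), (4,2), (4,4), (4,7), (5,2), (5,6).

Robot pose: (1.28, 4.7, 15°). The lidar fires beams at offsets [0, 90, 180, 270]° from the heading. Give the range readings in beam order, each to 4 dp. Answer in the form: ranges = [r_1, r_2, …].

ranges = [0.7454, 0.3106, 0.2899, 3.8305]

beam 1: φ=0°, α=15°
  cosα=0.9659 sinα=0.2588 | (1,4) | tMaxX 0.7454 tMaxY 1.1591 | tΔX 1.0353 tΔY 3.8637
    t=0.7454 [x] (2,4) — stop
  → r_1 = 0.7454
beam 2: φ=90°, α=105°
  cosα=-0.2588 sinα=0.9659 | (1,4) | tMaxX 1.0818 tMaxY 0.3106 | tΔX 3.8637 tΔY 1.0353
    t=0.3106 [y] (1,5) — stop
  → r_2 = 0.3106
beam 3: φ=180°, α=195°
  cosα=-0.9659 sinα=-0.2588 | (1,4) | tMaxX 0.2899 tMaxY 2.7046 | tΔX 1.0353 tΔY 3.8637
    t=0.2899 [x] (0,4) — stop
  → r_3 = 0.2899
beam 4: φ=270°, α=285°
  cosα=0.2588 sinα=-0.9659 | (1,4) | tMaxX 2.7819 tMaxY 0.7247 | tΔX 3.8637 tΔY 1.0353
    t=0.7247 [y] (1,3)
    t=1.7600 [y] (1,2)
    t=2.7819 [x] (2,2)
    t=2.7952 [y] (2,1)
    t=3.8305 [y] (2,0) — stop
  → r_4 = 3.8305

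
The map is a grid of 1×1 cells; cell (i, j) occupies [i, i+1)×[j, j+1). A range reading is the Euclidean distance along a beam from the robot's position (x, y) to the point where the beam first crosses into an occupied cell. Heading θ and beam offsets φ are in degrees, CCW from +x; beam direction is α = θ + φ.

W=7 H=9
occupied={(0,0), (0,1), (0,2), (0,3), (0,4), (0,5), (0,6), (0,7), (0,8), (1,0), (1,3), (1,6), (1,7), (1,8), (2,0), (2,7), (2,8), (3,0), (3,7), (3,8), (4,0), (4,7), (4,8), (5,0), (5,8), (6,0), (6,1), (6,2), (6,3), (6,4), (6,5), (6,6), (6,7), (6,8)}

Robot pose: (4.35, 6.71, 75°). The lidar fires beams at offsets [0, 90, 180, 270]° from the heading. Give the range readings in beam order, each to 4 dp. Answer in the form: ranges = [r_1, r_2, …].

ranges = [0.3002, 1.1205, 5.9114, 1.7082]

beam 1: φ=0°, α=75°
  cosα=0.2588 sinα=0.9659 | (4,6) | tMaxX 2.5114 tMaxY 0.3002 | tΔX 3.8637 tΔY 1.0353
    t=0.3002 [y] (4,7) — stop
  → r_1 = 0.3002
beam 2: φ=90°, α=165°
  cosα=-0.9659 sinα=0.2588 | (4,6) | tMaxX 0.3623 tMaxY 1.1205 | tΔX 1.0353 tΔY 3.8637
    t=0.3623 [x] (3,6)
    t=1.1205 [y] (3,7) — stop
  → r_2 = 1.1205
beam 3: φ=180°, α=255°
  cosα=-0.2588 sinα=-0.9659 | (4,6) | tMaxX 1.3523 tMaxY 0.7350 | tΔX 3.8637 tΔY 1.0353
    t=0.7350 [y] (4,5)
    t=1.3523 [x] (3,5)
    t=1.7703 [y] (3,4)
    t=2.8056 [y] (3,3)
    t=3.8409 [y] (3,2)
    t=4.8762 [y] (3,1)
    t=5.2160 [x] (2,1)
    t=5.9114 [y] (2,0) — stop
  → r_3 = 5.9114
beam 4: φ=270°, α=345°
  cosα=0.9659 sinα=-0.2588 | (4,6) | tMaxX 0.6729 tMaxY 2.7432 | tΔX 1.0353 tΔY 3.8637
    t=0.6729 [x] (5,6)
    t=1.7082 [x] (6,6) — stop
  → r_4 = 1.7082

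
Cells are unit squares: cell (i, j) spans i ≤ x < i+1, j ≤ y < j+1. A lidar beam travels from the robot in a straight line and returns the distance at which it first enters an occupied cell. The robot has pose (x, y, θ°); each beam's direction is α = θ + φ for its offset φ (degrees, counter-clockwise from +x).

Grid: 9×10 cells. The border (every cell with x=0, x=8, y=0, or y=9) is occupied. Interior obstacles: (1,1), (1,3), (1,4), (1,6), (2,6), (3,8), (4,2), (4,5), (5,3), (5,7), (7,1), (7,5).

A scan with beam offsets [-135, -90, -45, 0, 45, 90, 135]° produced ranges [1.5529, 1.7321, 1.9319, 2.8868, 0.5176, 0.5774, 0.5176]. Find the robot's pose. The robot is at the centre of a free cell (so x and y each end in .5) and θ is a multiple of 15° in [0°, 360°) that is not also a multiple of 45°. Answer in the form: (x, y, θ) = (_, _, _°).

The pose lattice has 44·16 = 704 candidates. Test each by forward raycasting.
  (2.5, 1.5, 150°): beam 1 = 1.9319 ≠ 1.5529 ✗
  (3.5, 7.5, 210°): beam 1 = 0.5176 ≠ 1.5529 ✗
  (6.5, 1.5, 165°): beam 1 = 0.5774 ≠ 1.5529 ✗
  …
  (5.5, 2.5, 30°): r_1=1.5529, r_2=1.7321, r_3=1.9319, r_4=2.8868, r_5=0.5176, r_6=0.5774, r_7=0.5176 — all match ✓
Unique over the lattice → pose = (5.5, 2.5, 30°).

(x, y, θ) = (5.5, 2.5, 30°)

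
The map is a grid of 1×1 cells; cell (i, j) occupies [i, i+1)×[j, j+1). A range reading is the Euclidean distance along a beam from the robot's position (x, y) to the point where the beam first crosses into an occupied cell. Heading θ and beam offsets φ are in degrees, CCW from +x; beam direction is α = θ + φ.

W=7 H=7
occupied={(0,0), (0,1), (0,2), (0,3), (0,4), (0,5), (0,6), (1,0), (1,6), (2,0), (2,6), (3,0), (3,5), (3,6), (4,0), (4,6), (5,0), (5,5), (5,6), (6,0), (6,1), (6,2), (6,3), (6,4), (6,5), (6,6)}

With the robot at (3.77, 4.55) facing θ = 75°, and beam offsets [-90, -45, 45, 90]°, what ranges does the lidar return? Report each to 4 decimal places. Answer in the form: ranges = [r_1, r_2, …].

beam 1: φ=-90°, α=345°
  cosα=0.9659 sinα=-0.2588 | (3,4) | tMaxX 0.2381 tMaxY 2.1250 | tΔX 1.0353 tΔY 3.8637
    t=0.2381 [x] (4,4)
    t=1.2734 [x] (5,4)
    t=2.1250 [y] (5,3)
    t=2.3087 [x] (6,3) — stop
  → r_1 = 2.3087
beam 2: φ=-45°, α=30°
  cosα=0.8660 sinα=0.5000 | (3,4) | tMaxX 0.2656 tMaxY 0.9000 | tΔX 1.1547 tΔY 2.0000
    t=0.2656 [x] (4,4)
    t=0.9000 [y] (4,5)
    t=1.4203 [x] (5,5) — stop
  → r_2 = 1.4203
beam 3: φ=45°, α=120°
  cosα=-0.5000 sinα=0.8660 | (3,4) | tMaxX 1.5400 tMaxY 0.5196 | tΔX 2.0000 tΔY 1.1547
    t=0.5196 [y] (3,5) — stop
  → r_3 = 0.5196
beam 4: φ=90°, α=165°
  cosα=-0.9659 sinα=0.2588 | (3,4) | tMaxX 0.7972 tMaxY 1.7387 | tΔX 1.0353 tΔY 3.8637
    t=0.7972 [x] (2,4)
    t=1.7387 [y] (2,5)
    t=1.8324 [x] (1,5)
    t=2.8677 [x] (0,5) — stop
  → r_4 = 2.8677

ranges = [2.3087, 1.4203, 0.5196, 2.8677]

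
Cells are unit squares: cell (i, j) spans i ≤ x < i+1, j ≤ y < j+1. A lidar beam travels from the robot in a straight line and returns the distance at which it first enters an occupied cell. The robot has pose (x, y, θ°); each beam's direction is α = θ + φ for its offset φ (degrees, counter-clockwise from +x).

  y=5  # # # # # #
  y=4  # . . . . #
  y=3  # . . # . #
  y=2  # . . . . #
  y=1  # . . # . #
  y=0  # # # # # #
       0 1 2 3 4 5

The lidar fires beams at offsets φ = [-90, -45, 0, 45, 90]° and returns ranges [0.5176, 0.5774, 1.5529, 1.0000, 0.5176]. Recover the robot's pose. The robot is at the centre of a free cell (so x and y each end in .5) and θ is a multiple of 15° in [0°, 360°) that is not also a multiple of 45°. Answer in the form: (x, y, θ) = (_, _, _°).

(x, y, θ) = (3.5, 4.5, 345°)

Enumerate (i+0.5, j+0.5, θ) over the 14 free cells and 16 admissible headings. For each, cast all 5 beams and compare to the given ranges.
  (2.5, 4.5, 210°): beam 1 = 0.5774 ≠ 0.5176 ✗
  (2.5, 1.5, 105°): beam 2 = 1.7321 ≠ 0.5774 ✗
  (2.5, 4.5, 285°): beam 1 = 1.5529 ≠ 0.5176 ✗
  (1.5, 3.5, 60°): beam 1 = 4.0415 ≠ 0.5176 ✗
  (4.5, 4.5, 255°): beam 1 = 1.9319 ≠ 0.5176 ✗
  …
  (3.5, 4.5, 345°): r_1=0.5176, r_2=0.5774, r_3=1.5529, r_4=1.0000, r_5=0.5176 — all match ✓
Only this pose fits every beam.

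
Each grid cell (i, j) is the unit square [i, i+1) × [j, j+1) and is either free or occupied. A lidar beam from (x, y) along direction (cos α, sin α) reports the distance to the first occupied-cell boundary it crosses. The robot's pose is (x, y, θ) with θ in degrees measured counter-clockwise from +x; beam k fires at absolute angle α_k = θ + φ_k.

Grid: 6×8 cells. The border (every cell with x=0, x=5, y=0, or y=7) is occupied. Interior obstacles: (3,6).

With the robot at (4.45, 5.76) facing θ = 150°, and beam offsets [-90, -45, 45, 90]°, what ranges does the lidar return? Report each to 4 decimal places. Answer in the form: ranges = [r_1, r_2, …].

beam 1: φ=-90°, α=60°
  dir = (cos 60°, sin 60°) = (0.5000, 0.8660); from cell (4,5)
  next x-line at t=1.1000, next y-line at t=0.2771; Δt_x=2.0000, Δt_y=1.1547
    y: enter (4,6) at t=0.2771
    x: enter (5,6) at t=1.1000 ← occupied
  → r_1 = 1.1000
beam 2: φ=-45°, α=105°
  dir = (cos 105°, sin 105°) = (-0.2588, 0.9659); from cell (4,5)
  next x-line at t=1.7387, next y-line at t=0.2485; Δt_x=3.8637, Δt_y=1.0353
    y: enter (4,6) at t=0.2485
    y: enter (4,7) at t=1.2837 ← occupied
  → r_2 = 1.2837
beam 3: φ=45°, α=195°
  dir = (cos 195°, sin 195°) = (-0.9659, -0.2588); from cell (4,5)
  next x-line at t=0.4659, next y-line at t=2.9364; Δt_x=1.0353, Δt_y=3.8637
    x: enter (3,5) at t=0.4659
    x: enter (2,5) at t=1.5012
    x: enter (1,5) at t=2.5364
    y: enter (1,4) at t=2.9364
    x: enter (0,4) at t=3.5717 ← occupied
  → r_3 = 3.5717
beam 4: φ=90°, α=240°
  dir = (cos 240°, sin 240°) = (-0.5000, -0.8660); from cell (4,5)
  next x-line at t=0.9000, next y-line at t=0.8776; Δt_x=2.0000, Δt_y=1.1547
    y: enter (4,4) at t=0.8776
    x: enter (3,4) at t=0.9000
    y: enter (3,3) at t=2.0323
    x: enter (2,3) at t=2.9000
    y: enter (2,2) at t=3.1870
    y: enter (2,1) at t=4.3417
    x: enter (1,1) at t=4.9000
    y: enter (1,0) at t=5.4964 ← occupied
  → r_4 = 5.4964

ranges = [1.1000, 1.2837, 3.5717, 5.4964]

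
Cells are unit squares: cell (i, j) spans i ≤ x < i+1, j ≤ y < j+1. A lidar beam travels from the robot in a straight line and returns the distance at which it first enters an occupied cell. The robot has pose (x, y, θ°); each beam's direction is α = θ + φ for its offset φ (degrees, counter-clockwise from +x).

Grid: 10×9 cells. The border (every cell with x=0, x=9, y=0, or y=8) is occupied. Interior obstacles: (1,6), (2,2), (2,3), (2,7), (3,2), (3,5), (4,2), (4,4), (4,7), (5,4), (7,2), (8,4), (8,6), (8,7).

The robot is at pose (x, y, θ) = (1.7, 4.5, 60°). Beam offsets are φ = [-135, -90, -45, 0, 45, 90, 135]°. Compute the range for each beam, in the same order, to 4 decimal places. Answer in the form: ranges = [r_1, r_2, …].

beam 1: φ=-135°, α=285°
  direction (0.2588, -0.9659); cell (1,4); t to first gridline: x 1.1591, y 0.5176 (then +3.8637 / +1.0353)
    (1,3) via y @ 0.5176
    (2,3) via x @ 1.1591  # hit
  → r_1 = 1.1591
beam 2: φ=-90°, α=330°
  direction (0.8660, -0.5000); cell (1,4); t to first gridline: x 0.3464, y 1.0000 (then +1.1547 / +2.0000)
    (2,4) via x @ 0.3464
    (2,3) via y @ 1.0000  # hit
  → r_2 = 1.0000
beam 3: φ=-45°, α=15°
  direction (0.9659, 0.2588); cell (1,4); t to first gridline: x 0.3106, y 1.9319 (then +1.0353 / +3.8637)
    (2,4) via x @ 0.3106
    (3,4) via x @ 1.3459
    (3,5) via y @ 1.9319  # hit
  → r_3 = 1.9319
beam 4: φ=0°, α=60°
  direction (0.5000, 0.8660); cell (1,4); t to first gridline: x 0.6000, y 0.5774 (then +2.0000 / +1.1547)
    (1,5) via y @ 0.5774
    (2,5) via x @ 0.6000
    (2,6) via y @ 1.7321
    (3,6) via x @ 2.6000
    (3,7) via y @ 2.8868
    (3,8) via y @ 4.0415  # hit
  → r_4 = 4.0415
beam 5: φ=45°, α=105°
  direction (-0.2588, 0.9659); cell (1,4); t to first gridline: x 2.7046, y 0.5176 (then +3.8637 / +1.0353)
    (1,5) via y @ 0.5176
    (1,6) via y @ 1.5529  # hit
  → r_5 = 1.5529
beam 6: φ=90°, α=150°
  direction (-0.8660, 0.5000); cell (1,4); t to first gridline: x 0.8083, y 1.0000 (then +1.1547 / +2.0000)
    (0,4) via x @ 0.8083  # hit
  → r_6 = 0.8083
beam 7: φ=135°, α=195°
  direction (-0.9659, -0.2588); cell (1,4); t to first gridline: x 0.7247, y 1.9319 (then +1.0353 / +3.8637)
    (0,4) via x @ 0.7247  # hit
  → r_7 = 0.7247

ranges = [1.1591, 1.0000, 1.9319, 4.0415, 1.5529, 0.8083, 0.7247]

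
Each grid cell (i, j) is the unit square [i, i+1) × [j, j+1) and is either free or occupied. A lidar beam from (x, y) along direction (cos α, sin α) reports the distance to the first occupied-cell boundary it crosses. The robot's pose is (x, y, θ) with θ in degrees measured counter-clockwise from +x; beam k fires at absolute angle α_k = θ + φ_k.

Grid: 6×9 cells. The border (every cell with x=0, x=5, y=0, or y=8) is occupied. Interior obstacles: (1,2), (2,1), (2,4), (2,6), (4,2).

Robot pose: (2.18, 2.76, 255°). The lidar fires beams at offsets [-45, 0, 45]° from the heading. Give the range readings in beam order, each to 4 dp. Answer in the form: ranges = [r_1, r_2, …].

ranges = [0.2078, 0.6955, 0.8776]

beam 1: φ=-45°, α=210°
  cosα=-0.8660 sinα=-0.5000 | (2,2) | tMaxX 0.2078 tMaxY 1.5200 | tΔX 1.1547 tΔY 2.0000
    t=0.2078 [x] (1,2) — stop
  → r_1 = 0.2078
beam 2: φ=0°, α=255°
  cosα=-0.2588 sinα=-0.9659 | (2,2) | tMaxX 0.6955 tMaxY 0.7868 | tΔX 3.8637 tΔY 1.0353
    t=0.6955 [x] (1,2) — stop
  → r_2 = 0.6955
beam 3: φ=45°, α=300°
  cosα=0.5000 sinα=-0.8660 | (2,2) | tMaxX 1.6400 tMaxY 0.8776 | tΔX 2.0000 tΔY 1.1547
    t=0.8776 [y] (2,1) — stop
  → r_3 = 0.8776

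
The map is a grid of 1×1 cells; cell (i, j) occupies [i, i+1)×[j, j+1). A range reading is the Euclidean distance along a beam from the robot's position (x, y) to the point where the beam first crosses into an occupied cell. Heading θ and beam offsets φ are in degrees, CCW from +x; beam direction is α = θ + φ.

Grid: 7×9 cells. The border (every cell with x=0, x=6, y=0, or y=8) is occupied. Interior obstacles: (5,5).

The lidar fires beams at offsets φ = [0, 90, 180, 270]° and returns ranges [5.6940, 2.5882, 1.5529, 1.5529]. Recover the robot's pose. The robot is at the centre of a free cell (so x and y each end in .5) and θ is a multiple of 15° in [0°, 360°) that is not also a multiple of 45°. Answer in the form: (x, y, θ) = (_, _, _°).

(x, y, θ) = (2.5, 6.5, 255°)

The pose lattice has 34·16 = 544 candidates. Test each by forward raycasting.
  (3.5, 4.5, 330°): beam 1 = 2.8868 ≠ 5.6940 ✗
  (1.5, 7.5, 195°): beam 1 = 0.5176 ≠ 5.6940 ✗
  (2.5, 5.5, 345°): beam 1 = 3.6235 ≠ 5.6940 ✗
  (2.5, 4.5, 345°): beam 1 = 3.6235 ≠ 5.6940 ✗
  …
  (2.5, 6.5, 255°): r_1=5.6940, r_2=2.5882, r_3=1.5529, r_4=1.5529 — all match ✓
Only this pose fits every beam.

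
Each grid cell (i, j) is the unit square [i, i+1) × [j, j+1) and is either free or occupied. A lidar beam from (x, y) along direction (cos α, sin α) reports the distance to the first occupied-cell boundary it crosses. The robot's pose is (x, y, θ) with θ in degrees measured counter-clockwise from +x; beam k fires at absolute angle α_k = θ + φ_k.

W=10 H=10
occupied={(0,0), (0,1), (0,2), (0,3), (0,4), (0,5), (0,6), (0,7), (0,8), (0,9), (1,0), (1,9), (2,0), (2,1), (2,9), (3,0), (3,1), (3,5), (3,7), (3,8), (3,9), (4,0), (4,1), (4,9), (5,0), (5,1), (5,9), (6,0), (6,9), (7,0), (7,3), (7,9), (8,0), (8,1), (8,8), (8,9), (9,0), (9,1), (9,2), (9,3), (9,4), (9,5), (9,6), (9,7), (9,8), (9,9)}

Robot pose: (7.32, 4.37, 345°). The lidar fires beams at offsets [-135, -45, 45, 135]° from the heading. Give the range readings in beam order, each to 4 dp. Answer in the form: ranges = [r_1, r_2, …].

beam 1: φ=-135°, α=210°
  dir = (cos 210°, sin 210°) = (-0.8660, -0.5000); from cell (7,4)
  next x-line at t=0.3695, next y-line at t=0.7400; Δt_x=1.1547, Δt_y=2.0000
    x: enter (6,4) at t=0.3695
    y: enter (6,3) at t=0.7400
    x: enter (5,3) at t=1.5242
    x: enter (4,3) at t=2.6789
    y: enter (4,2) at t=2.7400
    x: enter (3,2) at t=3.8336
    y: enter (3,1) at t=4.7400 ← occupied
  → r_1 = 4.7400
beam 2: φ=-45°, α=300°
  dir = (cos 300°, sin 300°) = (0.5000, -0.8660); from cell (7,4)
  next x-line at t=1.3600, next y-line at t=0.4272; Δt_x=2.0000, Δt_y=1.1547
    y: enter (7,3) at t=0.4272 ← occupied
  → r_2 = 0.4272
beam 3: φ=45°, α=30°
  dir = (cos 30°, sin 30°) = (0.8660, 0.5000); from cell (7,4)
  next x-line at t=0.7852, next y-line at t=1.2600; Δt_x=1.1547, Δt_y=2.0000
    x: enter (8,4) at t=0.7852
    y: enter (8,5) at t=1.2600
    x: enter (9,5) at t=1.9399 ← occupied
  → r_3 = 1.9399
beam 4: φ=135°, α=120°
  dir = (cos 120°, sin 120°) = (-0.5000, 0.8660); from cell (7,4)
  next x-line at t=0.6400, next y-line at t=0.7275; Δt_x=2.0000, Δt_y=1.1547
    x: enter (6,4) at t=0.6400
    y: enter (6,5) at t=0.7275
    y: enter (6,6) at t=1.8822
    x: enter (5,6) at t=2.6400
    y: enter (5,7) at t=3.0369
    y: enter (5,8) at t=4.1916
    x: enter (4,8) at t=4.6400
    y: enter (4,9) at t=5.3463 ← occupied
  → r_4 = 5.3463

ranges = [4.7400, 0.4272, 1.9399, 5.3463]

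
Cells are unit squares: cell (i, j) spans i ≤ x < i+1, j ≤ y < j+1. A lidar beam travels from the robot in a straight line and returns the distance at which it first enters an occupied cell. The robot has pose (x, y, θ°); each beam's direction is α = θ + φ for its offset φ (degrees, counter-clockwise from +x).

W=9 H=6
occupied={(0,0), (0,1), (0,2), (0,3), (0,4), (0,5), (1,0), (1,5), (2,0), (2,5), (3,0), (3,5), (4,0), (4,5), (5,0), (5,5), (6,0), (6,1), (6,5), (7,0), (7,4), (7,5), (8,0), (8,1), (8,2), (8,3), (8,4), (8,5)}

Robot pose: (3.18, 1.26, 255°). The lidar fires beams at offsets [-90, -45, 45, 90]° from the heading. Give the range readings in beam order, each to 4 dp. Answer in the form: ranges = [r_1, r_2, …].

beam 1: φ=-90°, α=165°
  d=(-0.9659,0.2588)  start (3,1)  tX=0.1863 tY=2.8591  stride 1/|dx|=1.0353 1/|dy|=3.8637
    cross x-line → (2,1), t=0.1863
    cross x-line → (1,1), t=1.2216
    cross x-line → (0,1), t=2.2569 (wall)
  → r_1 = 2.2569
beam 2: φ=-45°, α=210°
  d=(-0.8660,-0.5000)  start (3,1)  tX=0.2078 tY=0.5200  stride 1/|dx|=1.1547 1/|dy|=2.0000
    cross x-line → (2,1), t=0.2078
    cross y-line → (2,0), t=0.5200 (wall)
  → r_2 = 0.5200
beam 3: φ=45°, α=300°
  d=(0.5000,-0.8660)  start (3,1)  tX=1.6400 tY=0.3002  stride 1/|dx|=2.0000 1/|dy|=1.1547
    cross y-line → (3,0), t=0.3002 (wall)
  → r_3 = 0.3002
beam 4: φ=90°, α=345°
  d=(0.9659,-0.2588)  start (3,1)  tX=0.8489 tY=1.0046  stride 1/|dx|=1.0353 1/|dy|=3.8637
    cross x-line → (4,1), t=0.8489
    cross y-line → (4,0), t=1.0046 (wall)
  → r_4 = 1.0046

ranges = [2.2569, 0.5200, 0.3002, 1.0046]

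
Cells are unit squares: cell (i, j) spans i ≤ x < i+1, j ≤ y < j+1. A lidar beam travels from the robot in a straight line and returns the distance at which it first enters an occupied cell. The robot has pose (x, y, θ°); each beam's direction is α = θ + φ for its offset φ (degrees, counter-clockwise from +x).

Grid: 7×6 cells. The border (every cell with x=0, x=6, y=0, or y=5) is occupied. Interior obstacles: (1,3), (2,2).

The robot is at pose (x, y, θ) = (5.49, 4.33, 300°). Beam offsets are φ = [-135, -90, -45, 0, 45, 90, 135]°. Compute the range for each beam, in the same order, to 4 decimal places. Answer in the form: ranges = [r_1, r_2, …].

beam 1: φ=-135°, α=165°
  d=(-0.9659,0.2588)  start (5,4)  tX=0.5073 tY=2.5887  stride 1/|dx|=1.0353 1/|dy|=3.8637
    cross x-line → (4,4), t=0.5073
    cross x-line → (3,4), t=1.5426
    cross x-line → (2,4), t=2.5778
    cross y-line → (2,5), t=2.5887 (wall)
  → r_1 = 2.5887
beam 2: φ=-90°, α=210°
  d=(-0.8660,-0.5000)  start (5,4)  tX=0.5658 tY=0.6600  stride 1/|dx|=1.1547 1/|dy|=2.0000
    cross x-line → (4,4), t=0.5658
    cross y-line → (4,3), t=0.6600
    cross x-line → (3,3), t=1.7205
    cross y-line → (3,2), t=2.6600
    cross x-line → (2,2), t=2.8752 (wall)
  → r_2 = 2.8752
beam 3: φ=-45°, α=255°
  d=(-0.2588,-0.9659)  start (5,4)  tX=1.8932 tY=0.3416  stride 1/|dx|=3.8637 1/|dy|=1.0353
    cross y-line → (5,3), t=0.3416
    cross y-line → (5,2), t=1.3769
    cross x-line → (4,2), t=1.8932
    cross y-line → (4,1), t=2.4122
    cross y-line → (4,0), t=3.4475 (wall)
  → r_3 = 3.4475
beam 4: φ=0°, α=300°
  d=(0.5000,-0.8660)  start (5,4)  tX=1.0200 tY=0.3811  stride 1/|dx|=2.0000 1/|dy|=1.1547
    cross y-line → (5,3), t=0.3811
    cross x-line → (6,3), t=1.0200 (wall)
  → r_4 = 1.0200
beam 5: φ=45°, α=345°
  d=(0.9659,-0.2588)  start (5,4)  tX=0.5280 tY=1.2750  stride 1/|dx|=1.0353 1/|dy|=3.8637
    cross x-line → (6,4), t=0.5280 (wall)
  → r_5 = 0.5280
beam 6: φ=90°, α=30°
  d=(0.8660,0.5000)  start (5,4)  tX=0.5889 tY=1.3400  stride 1/|dx|=1.1547 1/|dy|=2.0000
    cross x-line → (6,4), t=0.5889 (wall)
  → r_6 = 0.5889
beam 7: φ=135°, α=75°
  d=(0.2588,0.9659)  start (5,4)  tX=1.9705 tY=0.6936  stride 1/|dx|=3.8637 1/|dy|=1.0353
    cross y-line → (5,5), t=0.6936 (wall)
  → r_7 = 0.6936

ranges = [2.5887, 2.8752, 3.4475, 1.0200, 0.5280, 0.5889, 0.6936]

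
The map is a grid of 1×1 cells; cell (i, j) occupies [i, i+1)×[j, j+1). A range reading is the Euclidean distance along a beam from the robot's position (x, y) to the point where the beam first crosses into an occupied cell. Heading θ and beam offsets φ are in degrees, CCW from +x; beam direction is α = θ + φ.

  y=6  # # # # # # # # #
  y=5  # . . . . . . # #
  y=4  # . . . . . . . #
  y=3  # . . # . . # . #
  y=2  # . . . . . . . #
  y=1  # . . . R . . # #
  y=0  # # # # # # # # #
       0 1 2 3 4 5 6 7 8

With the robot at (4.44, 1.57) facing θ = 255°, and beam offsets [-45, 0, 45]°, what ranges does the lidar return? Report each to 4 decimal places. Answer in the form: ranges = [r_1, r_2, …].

ranges = [1.1400, 0.5901, 0.6582]

beam 1: φ=-45°, α=210°
  dir = (cos 210°, sin 210°) = (-0.8660, -0.5000); from cell (4,1)
  next x-line at t=0.5081, next y-line at t=1.1400; Δt_x=1.1547, Δt_y=2.0000
    x: enter (3,1) at t=0.5081
    y: enter (3,0) at t=1.1400 ← occupied
  → r_1 = 1.1400
beam 2: φ=0°, α=255°
  dir = (cos 255°, sin 255°) = (-0.2588, -0.9659); from cell (4,1)
  next x-line at t=1.7000, next y-line at t=0.5901; Δt_x=3.8637, Δt_y=1.0353
    y: enter (4,0) at t=0.5901 ← occupied
  → r_2 = 0.5901
beam 3: φ=45°, α=300°
  dir = (cos 300°, sin 300°) = (0.5000, -0.8660); from cell (4,1)
  next x-line at t=1.1200, next y-line at t=0.6582; Δt_x=2.0000, Δt_y=1.1547
    y: enter (4,0) at t=0.6582 ← occupied
  → r_3 = 0.6582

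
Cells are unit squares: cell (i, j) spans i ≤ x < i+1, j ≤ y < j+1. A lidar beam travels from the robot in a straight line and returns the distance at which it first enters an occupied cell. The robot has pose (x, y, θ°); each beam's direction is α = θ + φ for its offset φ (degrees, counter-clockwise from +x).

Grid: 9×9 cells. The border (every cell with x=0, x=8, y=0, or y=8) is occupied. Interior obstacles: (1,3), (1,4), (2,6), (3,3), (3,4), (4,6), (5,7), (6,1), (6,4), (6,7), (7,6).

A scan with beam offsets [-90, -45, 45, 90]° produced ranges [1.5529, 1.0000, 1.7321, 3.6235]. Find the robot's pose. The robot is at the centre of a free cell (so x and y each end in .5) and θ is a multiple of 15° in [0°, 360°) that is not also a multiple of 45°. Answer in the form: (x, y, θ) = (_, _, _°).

(x, y, θ) = (5.5, 2.5, 15°)

Candidates: 38 free-cell centres × 16 headings = 608 poses. Raycast each; keep the one whose scan matches to 4 dp.
  (2.5, 1.5, 120°): beam 1 = 5.0000 ≠ 1.5529 ✗
  (5.5, 4.5, 30°): beam 1 = 2.8868 ≠ 1.5529 ✗
  (1.5, 6.5, 240°): beam 1 = 0.5774 ≠ 1.5529 ✗
  …
  (5.5, 2.5, 15°): r_1=1.5529, r_2=1.0000, r_3=1.7321, r_4=3.6235 — all match ✓
Unique over the lattice → pose = (5.5, 2.5, 15°).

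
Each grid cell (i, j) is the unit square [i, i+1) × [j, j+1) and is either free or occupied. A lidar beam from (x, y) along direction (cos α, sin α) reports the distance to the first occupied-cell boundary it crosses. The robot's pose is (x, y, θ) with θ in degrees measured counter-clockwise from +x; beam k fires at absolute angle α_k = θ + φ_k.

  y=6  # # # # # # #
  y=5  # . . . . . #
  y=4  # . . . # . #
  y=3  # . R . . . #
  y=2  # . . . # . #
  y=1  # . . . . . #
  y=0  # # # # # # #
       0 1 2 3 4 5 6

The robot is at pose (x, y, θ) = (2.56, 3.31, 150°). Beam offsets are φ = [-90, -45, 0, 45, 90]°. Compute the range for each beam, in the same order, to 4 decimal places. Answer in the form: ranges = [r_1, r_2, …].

beam 1: φ=-90°, α=60°
  cosα=0.5000 sinα=0.8660 | (2,3) | tMaxX 0.8800 tMaxY 0.7967 | tΔX 2.0000 tΔY 1.1547
    t=0.7967 [y] (2,4)
    t=0.8800 [x] (3,4)
    t=1.9514 [y] (3,5)
    t=2.8800 [x] (4,5)
    t=3.1061 [y] (4,6) — stop
  → r_1 = 3.1061
beam 2: φ=-45°, α=105°
  cosα=-0.2588 sinα=0.9659 | (2,3) | tMaxX 2.1637 tMaxY 0.7143 | tΔX 3.8637 tΔY 1.0353
    t=0.7143 [y] (2,4)
    t=1.7496 [y] (2,5)
    t=2.1637 [x] (1,5)
    t=2.7849 [y] (1,6) — stop
  → r_2 = 2.7849
beam 3: φ=0°, α=150°
  cosα=-0.8660 sinα=0.5000 | (2,3) | tMaxX 0.6466 tMaxY 1.3800 | tΔX 1.1547 tΔY 2.0000
    t=0.6466 [x] (1,3)
    t=1.3800 [y] (1,4)
    t=1.8013 [x] (0,4) — stop
  → r_3 = 1.8013
beam 4: φ=45°, α=195°
  cosα=-0.9659 sinα=-0.2588 | (2,3) | tMaxX 0.5798 tMaxY 1.1977 | tΔX 1.0353 tΔY 3.8637
    t=0.5798 [x] (1,3)
    t=1.1977 [y] (1,2)
    t=1.6150 [x] (0,2) — stop
  → r_4 = 1.6150
beam 5: φ=90°, α=240°
  cosα=-0.5000 sinα=-0.8660 | (2,3) | tMaxX 1.1200 tMaxY 0.3580 | tΔX 2.0000 tΔY 1.1547
    t=0.3580 [y] (2,2)
    t=1.1200 [x] (1,2)
    t=1.5127 [y] (1,1)
    t=2.6674 [y] (1,0) — stop
  → r_5 = 2.6674

ranges = [3.1061, 2.7849, 1.8013, 1.6150, 2.6674]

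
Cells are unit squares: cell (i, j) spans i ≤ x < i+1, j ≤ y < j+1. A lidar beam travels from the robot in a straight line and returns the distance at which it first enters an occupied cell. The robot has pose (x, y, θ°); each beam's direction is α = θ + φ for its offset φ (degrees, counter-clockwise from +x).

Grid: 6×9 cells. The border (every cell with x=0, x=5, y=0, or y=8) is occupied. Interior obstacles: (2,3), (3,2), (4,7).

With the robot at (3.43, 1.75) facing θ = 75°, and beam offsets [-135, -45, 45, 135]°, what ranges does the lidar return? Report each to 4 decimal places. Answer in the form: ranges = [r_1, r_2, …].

ranges = [0.8660, 0.5000, 0.2887, 1.5000]

beam 1: φ=-135°, α=300°
  cosα=0.5000 sinα=-0.8660 | (3,1) | tMaxX 1.1400 tMaxY 0.8660 | tΔX 2.0000 tΔY 1.1547
    t=0.8660 [y] (3,0) — stop
  → r_1 = 0.8660
beam 2: φ=-45°, α=30°
  cosα=0.8660 sinα=0.5000 | (3,1) | tMaxX 0.6582 tMaxY 0.5000 | tΔX 1.1547 tΔY 2.0000
    t=0.5000 [y] (3,2) — stop
  → r_2 = 0.5000
beam 3: φ=45°, α=120°
  cosα=-0.5000 sinα=0.8660 | (3,1) | tMaxX 0.8600 tMaxY 0.2887 | tΔX 2.0000 tΔY 1.1547
    t=0.2887 [y] (3,2) — stop
  → r_3 = 0.2887
beam 4: φ=135°, α=210°
  cosα=-0.8660 sinα=-0.5000 | (3,1) | tMaxX 0.4965 tMaxY 1.5000 | tΔX 1.1547 tΔY 2.0000
    t=0.4965 [x] (2,1)
    t=1.5000 [y] (2,0) — stop
  → r_4 = 1.5000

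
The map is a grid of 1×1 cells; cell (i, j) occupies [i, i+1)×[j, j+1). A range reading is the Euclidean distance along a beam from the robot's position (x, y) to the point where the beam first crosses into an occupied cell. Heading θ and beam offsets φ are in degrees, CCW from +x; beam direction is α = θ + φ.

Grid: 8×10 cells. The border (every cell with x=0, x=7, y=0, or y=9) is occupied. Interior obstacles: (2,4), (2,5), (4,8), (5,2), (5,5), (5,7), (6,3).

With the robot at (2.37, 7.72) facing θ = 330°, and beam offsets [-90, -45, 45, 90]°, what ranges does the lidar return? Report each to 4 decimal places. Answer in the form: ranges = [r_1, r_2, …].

beam 1: φ=-90°, α=240°
  d=(-0.5000,-0.8660)  start (2,7)  tX=0.7400 tY=0.8314  stride 1/|dx|=2.0000 1/|dy|=1.1547
    cross x-line → (1,7), t=0.7400
    cross y-line → (1,6), t=0.8314
    cross y-line → (1,5), t=1.9861
    cross x-line → (0,5), t=2.7400 (wall)
  → r_1 = 2.7400
beam 2: φ=-45°, α=285°
  d=(0.2588,-0.9659)  start (2,7)  tX=2.4341 tY=0.7454  stride 1/|dx|=3.8637 1/|dy|=1.0353
    cross y-line → (2,6), t=0.7454
    cross y-line → (2,5), t=1.7807 (wall)
  → r_2 = 1.7807
beam 3: φ=45°, α=15°
  d=(0.9659,0.2588)  start (2,7)  tX=0.6522 tY=1.0818  stride 1/|dx|=1.0353 1/|dy|=3.8637
    cross x-line → (3,7), t=0.6522
    cross y-line → (3,8), t=1.0818
    cross x-line → (4,8), t=1.6875 (wall)
  → r_3 = 1.6875
beam 4: φ=90°, α=60°
  d=(0.5000,0.8660)  start (2,7)  tX=1.2600 tY=0.3233  stride 1/|dx|=2.0000 1/|dy|=1.1547
    cross y-line → (2,8), t=0.3233
    cross x-line → (3,8), t=1.2600
    cross y-line → (3,9), t=1.4780 (wall)
  → r_4 = 1.4780

ranges = [2.7400, 1.7807, 1.6875, 1.4780]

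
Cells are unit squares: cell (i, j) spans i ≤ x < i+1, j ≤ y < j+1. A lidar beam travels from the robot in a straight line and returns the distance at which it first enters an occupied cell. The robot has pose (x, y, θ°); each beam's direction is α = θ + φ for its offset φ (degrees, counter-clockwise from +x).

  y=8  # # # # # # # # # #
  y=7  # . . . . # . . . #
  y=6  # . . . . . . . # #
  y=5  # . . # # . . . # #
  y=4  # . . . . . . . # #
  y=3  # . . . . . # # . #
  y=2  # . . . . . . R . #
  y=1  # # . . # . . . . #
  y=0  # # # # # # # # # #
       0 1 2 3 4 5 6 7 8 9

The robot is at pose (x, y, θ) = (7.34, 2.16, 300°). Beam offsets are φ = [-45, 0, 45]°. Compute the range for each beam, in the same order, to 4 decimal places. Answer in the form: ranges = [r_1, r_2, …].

beam 1: φ=-45°, α=255°
  direction (-0.2588, -0.9659); cell (7,2); t to first gridline: x 1.3137, y 0.1656 (then +3.8637 / +1.0353)
    (7,1) via y @ 0.1656
    (7,0) via y @ 1.2009  # hit
  → r_1 = 1.2009
beam 2: φ=0°, α=300°
  direction (0.5000, -0.8660); cell (7,2); t to first gridline: x 1.3200, y 0.1848 (then +2.0000 / +1.1547)
    (7,1) via y @ 0.1848
    (8,1) via x @ 1.3200
    (8,0) via y @ 1.3395  # hit
  → r_2 = 1.3395
beam 3: φ=45°, α=345°
  direction (0.9659, -0.2588); cell (7,2); t to first gridline: x 0.6833, y 0.6182 (then +1.0353 / +3.8637)
    (7,1) via y @ 0.6182
    (8,1) via x @ 0.6833
    (9,1) via x @ 1.7186  # hit
  → r_3 = 1.7186

ranges = [1.2009, 1.3395, 1.7186]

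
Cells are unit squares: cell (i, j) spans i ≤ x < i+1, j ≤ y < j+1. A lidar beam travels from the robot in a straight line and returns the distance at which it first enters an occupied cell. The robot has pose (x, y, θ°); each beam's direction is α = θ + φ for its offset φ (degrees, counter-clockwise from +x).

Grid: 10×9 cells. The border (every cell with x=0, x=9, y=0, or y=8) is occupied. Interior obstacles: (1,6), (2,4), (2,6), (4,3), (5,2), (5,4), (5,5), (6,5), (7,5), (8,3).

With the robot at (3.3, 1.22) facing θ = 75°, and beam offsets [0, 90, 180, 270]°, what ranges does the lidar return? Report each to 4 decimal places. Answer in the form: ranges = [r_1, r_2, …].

ranges = [2.7046, 2.3811, 0.2278, 0.8500]

beam 1: φ=0°, α=75°
  d=(0.2588,0.9659)  start (3,1)  tX=2.7046 tY=0.8075  stride 1/|dx|=3.8637 1/|dy|=1.0353
    cross y-line → (3,2), t=0.8075
    cross y-line → (3,3), t=1.8428
    cross x-line → (4,3), t=2.7046 (wall)
  → r_1 = 2.7046
beam 2: φ=90°, α=165°
  d=(-0.9659,0.2588)  start (3,1)  tX=0.3106 tY=3.0137  stride 1/|dx|=1.0353 1/|dy|=3.8637
    cross x-line → (2,1), t=0.3106
    cross x-line → (1,1), t=1.3459
    cross x-line → (0,1), t=2.3811 (wall)
  → r_2 = 2.3811
beam 3: φ=180°, α=255°
  d=(-0.2588,-0.9659)  start (3,1)  tX=1.1591 tY=0.2278  stride 1/|dx|=3.8637 1/|dy|=1.0353
    cross y-line → (3,0), t=0.2278 (wall)
  → r_3 = 0.2278
beam 4: φ=270°, α=345°
  d=(0.9659,-0.2588)  start (3,1)  tX=0.7247 tY=0.8500  stride 1/|dx|=1.0353 1/|dy|=3.8637
    cross x-line → (4,1), t=0.7247
    cross y-line → (4,0), t=0.8500 (wall)
  → r_4 = 0.8500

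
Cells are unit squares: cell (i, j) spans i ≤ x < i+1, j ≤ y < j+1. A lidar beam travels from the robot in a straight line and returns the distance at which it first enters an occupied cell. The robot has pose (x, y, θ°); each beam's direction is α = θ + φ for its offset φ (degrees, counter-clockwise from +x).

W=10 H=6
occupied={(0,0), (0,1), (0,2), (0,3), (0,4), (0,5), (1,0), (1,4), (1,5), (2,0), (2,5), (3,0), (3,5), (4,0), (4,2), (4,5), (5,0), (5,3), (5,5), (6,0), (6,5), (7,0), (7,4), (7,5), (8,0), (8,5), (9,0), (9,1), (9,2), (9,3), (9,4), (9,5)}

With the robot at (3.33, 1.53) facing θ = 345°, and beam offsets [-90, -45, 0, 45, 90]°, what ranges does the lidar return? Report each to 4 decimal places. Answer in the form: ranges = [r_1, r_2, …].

ranges = [0.5487, 0.6120, 2.0478, 0.9400, 3.5924]

beam 1: φ=-90°, α=255°
  dir = (cos 255°, sin 255°) = (-0.2588, -0.9659); from cell (3,1)
  next x-line at t=1.2750, next y-line at t=0.5487; Δt_x=3.8637, Δt_y=1.0353
    y: enter (3,0) at t=0.5487 ← occupied
  → r_1 = 0.5487
beam 2: φ=-45°, α=300°
  dir = (cos 300°, sin 300°) = (0.5000, -0.8660); from cell (3,1)
  next x-line at t=1.3400, next y-line at t=0.6120; Δt_x=2.0000, Δt_y=1.1547
    y: enter (3,0) at t=0.6120 ← occupied
  → r_2 = 0.6120
beam 3: φ=0°, α=345°
  dir = (cos 345°, sin 345°) = (0.9659, -0.2588); from cell (3,1)
  next x-line at t=0.6936, next y-line at t=2.0478; Δt_x=1.0353, Δt_y=3.8637
    x: enter (4,1) at t=0.6936
    x: enter (5,1) at t=1.7289
    y: enter (5,0) at t=2.0478 ← occupied
  → r_3 = 2.0478
beam 4: φ=45°, α=30°
  dir = (cos 30°, sin 30°) = (0.8660, 0.5000); from cell (3,1)
  next x-line at t=0.7736, next y-line at t=0.9400; Δt_x=1.1547, Δt_y=2.0000
    x: enter (4,1) at t=0.7736
    y: enter (4,2) at t=0.9400 ← occupied
  → r_4 = 0.9400
beam 5: φ=90°, α=75°
  dir = (cos 75°, sin 75°) = (0.2588, 0.9659); from cell (3,1)
  next x-line at t=2.5887, next y-line at t=0.4866; Δt_x=3.8637, Δt_y=1.0353
    y: enter (3,2) at t=0.4866
    y: enter (3,3) at t=1.5219
    y: enter (3,4) at t=2.5571
    x: enter (4,4) at t=2.5887
    y: enter (4,5) at t=3.5924 ← occupied
  → r_5 = 3.5924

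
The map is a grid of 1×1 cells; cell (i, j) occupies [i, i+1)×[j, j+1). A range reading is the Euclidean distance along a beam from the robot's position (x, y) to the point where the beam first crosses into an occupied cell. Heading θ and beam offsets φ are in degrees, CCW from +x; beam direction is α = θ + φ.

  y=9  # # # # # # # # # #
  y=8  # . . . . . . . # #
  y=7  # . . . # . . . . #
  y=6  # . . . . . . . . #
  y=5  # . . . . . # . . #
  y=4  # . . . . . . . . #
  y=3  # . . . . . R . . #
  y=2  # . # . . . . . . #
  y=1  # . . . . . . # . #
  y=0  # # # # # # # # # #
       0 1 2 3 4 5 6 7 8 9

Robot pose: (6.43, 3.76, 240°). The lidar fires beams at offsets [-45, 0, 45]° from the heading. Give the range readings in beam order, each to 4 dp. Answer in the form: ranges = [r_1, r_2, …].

ranges = [3.5510, 3.1870, 2.2023]

beam 1: φ=-45°, α=195°
  direction (-0.9659, -0.2588); cell (6,3); t to first gridline: x 0.4452, y 2.9364 (then +1.0353 / +3.8637)
    (5,3) via x @ 0.4452
    (4,3) via x @ 1.4804
    (3,3) via x @ 2.5157
    (3,2) via y @ 2.9364
    (2,2) via x @ 3.5510  # hit
  → r_1 = 3.5510
beam 2: φ=0°, α=240°
  direction (-0.5000, -0.8660); cell (6,3); t to first gridline: x 0.8600, y 0.8776 (then +2.0000 / +1.1547)
    (5,3) via x @ 0.8600
    (5,2) via y @ 0.8776
    (5,1) via y @ 2.0323
    (4,1) via x @ 2.8600
    (4,0) via y @ 3.1870  # hit
  → r_2 = 3.1870
beam 3: φ=45°, α=285°
  direction (0.2588, -0.9659); cell (6,3); t to first gridline: x 2.2023, y 0.7868 (then +3.8637 / +1.0353)
    (6,2) via y @ 0.7868
    (6,1) via y @ 1.8221
    (7,1) via x @ 2.2023  # hit
  → r_3 = 2.2023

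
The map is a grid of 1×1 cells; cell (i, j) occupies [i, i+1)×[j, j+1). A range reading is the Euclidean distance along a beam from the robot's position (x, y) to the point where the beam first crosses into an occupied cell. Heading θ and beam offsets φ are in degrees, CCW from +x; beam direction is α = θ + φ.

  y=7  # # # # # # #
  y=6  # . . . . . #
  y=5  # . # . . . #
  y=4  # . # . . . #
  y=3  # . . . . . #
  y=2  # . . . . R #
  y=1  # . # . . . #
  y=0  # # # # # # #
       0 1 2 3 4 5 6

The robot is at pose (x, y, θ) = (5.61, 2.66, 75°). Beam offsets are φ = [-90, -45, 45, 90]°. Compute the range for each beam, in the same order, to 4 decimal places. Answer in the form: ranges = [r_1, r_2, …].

beam 1: φ=-90°, α=345°
  cosα=0.9659 sinα=-0.2588 | (5,2) | tMaxX 0.4038 tMaxY 2.5500 | tΔX 1.0353 tΔY 3.8637
    t=0.4038 [x] (6,2) — stop
  → r_1 = 0.4038
beam 2: φ=-45°, α=30°
  cosα=0.8660 sinα=0.5000 | (5,2) | tMaxX 0.4503 tMaxY 0.6800 | tΔX 1.1547 tΔY 2.0000
    t=0.4503 [x] (6,2) — stop
  → r_2 = 0.4503
beam 3: φ=45°, α=120°
  cosα=-0.5000 sinα=0.8660 | (5,2) | tMaxX 1.2200 tMaxY 0.3926 | tΔX 2.0000 tΔY 1.1547
    t=0.3926 [y] (5,3)
    t=1.2200 [x] (4,3)
    t=1.5473 [y] (4,4)
    t=2.7020 [y] (4,5)
    t=3.2200 [x] (3,5)
    t=3.8567 [y] (3,6)
    t=5.0114 [y] (3,7) — stop
  → r_3 = 5.0114
beam 4: φ=90°, α=165°
  cosα=-0.9659 sinα=0.2588 | (5,2) | tMaxX 0.6315 tMaxY 1.3137 | tΔX 1.0353 tΔY 3.8637
    t=0.6315 [x] (4,2)
    t=1.3137 [y] (4,3)
    t=1.6668 [x] (3,3)
    t=2.7021 [x] (2,3)
    t=3.7373 [x] (1,3)
    t=4.7726 [x] (0,3) — stop
  → r_4 = 4.7726

ranges = [0.4038, 0.4503, 5.0114, 4.7726]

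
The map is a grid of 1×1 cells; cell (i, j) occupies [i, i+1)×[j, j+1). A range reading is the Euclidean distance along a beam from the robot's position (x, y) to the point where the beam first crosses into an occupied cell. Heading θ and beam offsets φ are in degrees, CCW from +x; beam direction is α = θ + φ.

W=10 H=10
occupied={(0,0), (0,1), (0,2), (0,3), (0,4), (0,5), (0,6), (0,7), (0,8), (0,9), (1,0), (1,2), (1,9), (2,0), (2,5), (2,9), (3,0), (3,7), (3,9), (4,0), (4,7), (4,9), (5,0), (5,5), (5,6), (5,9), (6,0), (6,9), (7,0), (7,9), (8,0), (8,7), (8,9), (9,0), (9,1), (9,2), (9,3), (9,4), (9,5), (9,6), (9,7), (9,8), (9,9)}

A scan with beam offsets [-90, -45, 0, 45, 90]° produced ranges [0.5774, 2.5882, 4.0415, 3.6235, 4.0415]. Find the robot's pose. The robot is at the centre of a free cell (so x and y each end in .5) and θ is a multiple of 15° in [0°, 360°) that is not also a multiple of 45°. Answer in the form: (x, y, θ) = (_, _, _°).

(x, y, θ) = (5.5, 4.5, 210°)

The pose lattice has 57·16 = 912 candidates. Test each by forward raycasting.
  (7.5, 2.5, 30°): beam 1 = 1.7321 ≠ 0.5774 ✗
  (7.5, 5.5, 15°): beam 1 = 4.6587 ≠ 0.5774 ✗
  (4.5, 3.5, 300°): beam 1 = 2.8868 ≠ 0.5774 ✗
  (5.5, 2.5, 240°): beam 1 = 5.1962 ≠ 0.5774 ✗
  …
  (5.5, 4.5, 210°): r_1=0.5774, r_2=2.5882, r_3=4.0415, r_4=3.6235, r_5=4.0415 — all match ✓
Unique over the lattice → pose = (5.5, 4.5, 210°).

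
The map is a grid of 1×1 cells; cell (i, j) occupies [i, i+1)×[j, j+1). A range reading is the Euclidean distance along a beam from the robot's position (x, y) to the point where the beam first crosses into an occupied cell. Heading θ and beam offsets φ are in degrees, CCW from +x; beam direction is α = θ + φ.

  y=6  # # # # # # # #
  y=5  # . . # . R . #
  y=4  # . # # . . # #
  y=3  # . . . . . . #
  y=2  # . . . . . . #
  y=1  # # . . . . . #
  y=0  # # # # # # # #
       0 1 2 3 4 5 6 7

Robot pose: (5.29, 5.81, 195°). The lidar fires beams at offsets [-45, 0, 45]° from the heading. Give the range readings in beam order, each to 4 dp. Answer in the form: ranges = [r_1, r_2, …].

beam 1: φ=-45°, α=150°
  dir = (cos 150°, sin 150°) = (-0.8660, 0.5000); from cell (5,5)
  next x-line at t=0.3349, next y-line at t=0.3800; Δt_x=1.1547, Δt_y=2.0000
    x: enter (4,5) at t=0.3349
    y: enter (4,6) at t=0.3800 ← occupied
  → r_1 = 0.3800
beam 2: φ=0°, α=195°
  dir = (cos 195°, sin 195°) = (-0.9659, -0.2588); from cell (5,5)
  next x-line at t=0.3002, next y-line at t=3.1296; Δt_x=1.0353, Δt_y=3.8637
    x: enter (4,5) at t=0.3002
    x: enter (3,5) at t=1.3355 ← occupied
  → r_2 = 1.3355
beam 3: φ=45°, α=240°
  dir = (cos 240°, sin 240°) = (-0.5000, -0.8660); from cell (5,5)
  next x-line at t=0.5800, next y-line at t=0.9353; Δt_x=2.0000, Δt_y=1.1547
    x: enter (4,5) at t=0.5800
    y: enter (4,4) at t=0.9353
    y: enter (4,3) at t=2.0900
    x: enter (3,3) at t=2.5800
    y: enter (3,2) at t=3.2447
    y: enter (3,1) at t=4.3994
    x: enter (2,1) at t=4.5800
    y: enter (2,0) at t=5.5541 ← occupied
  → r_3 = 5.5541

ranges = [0.3800, 1.3355, 5.5541]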